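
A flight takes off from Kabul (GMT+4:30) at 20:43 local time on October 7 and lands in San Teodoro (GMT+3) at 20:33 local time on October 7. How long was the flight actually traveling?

Departure in UTC: 20:43 − 4:30 = 16:13 on Oct 7.
Arrival in UTC: 20:33 − 3:00 = 17:33 on Oct 7.
Elapsed = 17:33 − 16:13 = 1 hour 20 minutes.

1 hour 20 minutes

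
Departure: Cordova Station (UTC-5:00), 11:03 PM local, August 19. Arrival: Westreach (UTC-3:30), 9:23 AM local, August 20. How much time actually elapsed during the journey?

8 hours 50 minutes

Departure in UTC: 11:03 PM + 5:00 = 4:03 AM on Aug 20.
Arrival in UTC: 9:23 AM + 3:30 = 12:53 PM on Aug 20.
Elapsed = 12:53 PM − 4:03 AM = 8 hours 50 minutes.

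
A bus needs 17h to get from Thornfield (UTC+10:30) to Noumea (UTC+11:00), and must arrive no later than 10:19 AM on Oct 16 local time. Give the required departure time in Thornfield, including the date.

Target arrival in UTC: 10:19 AM − 11:00 = 11:19 PM on Oct 15.
Subtract 17 hours → departure 6:19 AM UTC on Oct 15.
Thornfield is UTC+10:30: 6:19 AM + 10:30 = 4:49 PM on Oct 15.

4:49 PM on Oct 15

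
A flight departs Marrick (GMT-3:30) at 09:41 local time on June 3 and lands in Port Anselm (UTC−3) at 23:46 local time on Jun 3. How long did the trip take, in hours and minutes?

13 hours 35 minutes

Port Anselm is 0:30 ahead of Marrick.
Clock-face elapsed time (ignoring zones) is 14 hours 5 minutes.
Actual elapsed = 14 hours 5 minutes − 0:30 = 13 hours 35 minutes.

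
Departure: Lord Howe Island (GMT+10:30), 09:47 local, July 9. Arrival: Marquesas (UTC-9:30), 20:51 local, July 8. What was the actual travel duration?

7 hours 4 minutes

Departure in UTC: 09:47 − 10:30 = 23:17 on Jul 8.
Arrival in UTC: 20:51 + 9:30 = 06:21 on Jul 9.
Elapsed = 06:21 − 23:17 (+1 day) = 7 hours 4 minutes.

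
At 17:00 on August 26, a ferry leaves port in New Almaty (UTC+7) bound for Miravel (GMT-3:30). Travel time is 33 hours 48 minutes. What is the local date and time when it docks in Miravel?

16:18 on Aug 27

Miravel is 10:30 behind New Almaty.
After 33 hours and 48 minutes it is 02:48 (Aug 28) in New Almaty.
Shift by the zone difference: 02:48 − 10:30 = 16:18 on Aug 27 in Miravel.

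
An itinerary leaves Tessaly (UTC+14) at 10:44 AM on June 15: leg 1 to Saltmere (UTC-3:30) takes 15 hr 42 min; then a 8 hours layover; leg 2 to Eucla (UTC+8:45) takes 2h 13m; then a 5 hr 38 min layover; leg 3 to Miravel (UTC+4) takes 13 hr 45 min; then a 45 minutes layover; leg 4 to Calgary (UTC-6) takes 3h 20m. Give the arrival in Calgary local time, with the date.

4:07 PM on June 16

Convert departure to UTC: 10:44 AM − 14:00 = 8:44 PM UTC on Jun 14.
Add 15 hours and 42 minutes leg 1 → 12:26 PM UTC (Jun 15).
Add 8 hours layover in Saltmere → 8:26 PM UTC.
Add 2 hours and 13 minutes leg 2 → 10:39 PM UTC.
Add 5 hours 38 minutes layover in Eucla → 4:17 AM UTC (Jun 16).
Add 13 hours 45 minutes leg 3 → 6:02 PM UTC.
Add 45 minutes layover in Miravel → 6:47 PM UTC.
Add 3 hours and 20 minutes leg 4 → 10:07 PM UTC.
Calgary is UTC−6:00, so local arrival = 10:07 PM − 6:00 = 4:07 PM on Jun 16.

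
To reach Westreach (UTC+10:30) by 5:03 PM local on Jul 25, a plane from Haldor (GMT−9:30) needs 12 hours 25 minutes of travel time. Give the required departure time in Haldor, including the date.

Target arrival in UTC: 5:03 PM − 10:30 = 6:33 AM on Jul 25.
Subtract 12 hours 25 minutes → departure 6:08 PM UTC on Jul 24.
Haldor is UTC−9:30: 6:08 PM − 9:30 = 8:38 AM on Jul 24.

8:38 AM on July 24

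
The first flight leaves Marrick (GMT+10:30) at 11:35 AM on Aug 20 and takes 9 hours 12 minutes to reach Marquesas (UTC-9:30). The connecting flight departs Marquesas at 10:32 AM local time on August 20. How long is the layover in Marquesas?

9 hours 45 minutes

Convert departure to UTC: 11:35 AM − 10:30 = 1:05 AM UTC on Aug 20.
Add 9 hours 12 minutes flight time → 10:17 AM UTC.
Marquesas is UTC−9:30, so local arrival = 10:17 AM − 9:30 = 12:47 AM on Aug 20.
Layover = 10:32 AM − 12:47 AM = 9 hours 45 minutes.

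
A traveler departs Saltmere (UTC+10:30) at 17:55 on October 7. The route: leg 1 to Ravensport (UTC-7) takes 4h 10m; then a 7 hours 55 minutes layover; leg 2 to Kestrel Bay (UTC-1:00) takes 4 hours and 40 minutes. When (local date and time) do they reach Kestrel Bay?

23:10 on October 7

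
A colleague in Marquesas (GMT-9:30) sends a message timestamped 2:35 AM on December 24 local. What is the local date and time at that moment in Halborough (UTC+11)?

11:05 PM on December 24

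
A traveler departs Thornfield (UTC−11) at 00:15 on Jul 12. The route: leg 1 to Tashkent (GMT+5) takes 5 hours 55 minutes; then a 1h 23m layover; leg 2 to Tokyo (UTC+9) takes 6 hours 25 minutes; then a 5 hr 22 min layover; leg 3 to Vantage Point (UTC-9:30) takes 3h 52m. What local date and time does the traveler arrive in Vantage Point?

00:42 on July 13

Convert departure to UTC: 00:15 + 11:00 = 11:15 UTC on Jul 12.
Add 5 hours and 55 minutes leg 1 → 17:10 UTC.
Add 1 hour 23 minutes layover in Tashkent → 18:33 UTC.
Add 6 hours and 25 minutes leg 2 → 00:58 UTC (Jul 13).
Add 5 hours and 22 minutes layover in Tokyo → 06:20 UTC.
Add 3 hours 52 minutes leg 3 → 10:12 UTC.
Vantage Point is UTC−9:30, so local arrival = 10:12 − 9:30 = 00:42 on Jul 13.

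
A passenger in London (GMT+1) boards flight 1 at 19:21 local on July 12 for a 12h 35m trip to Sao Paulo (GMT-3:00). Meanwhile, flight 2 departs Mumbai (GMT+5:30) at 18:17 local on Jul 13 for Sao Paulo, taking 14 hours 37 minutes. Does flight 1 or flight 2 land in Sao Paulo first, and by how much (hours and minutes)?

Flight 1 in UTC: 19:21 − 1:00 = 18:21 on Jul 12.
+12 hours and 35 minutes → arrive 06:56 UTC on Jul 13.
Flight 2 in UTC: 18:17 − 5:30 = 12:47 on Jul 13.
+14 hours and 37 minutes → arrive 03:24 UTC on Jul 14.
Flight 1 lands earlier by 20 hours 28 minutes.

the first, by 20 hours 28 minutes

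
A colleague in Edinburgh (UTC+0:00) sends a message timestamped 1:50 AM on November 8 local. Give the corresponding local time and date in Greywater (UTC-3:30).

10:20 PM on November 7

Greywater is 3:30 behind Edinburgh.
Shift by the zone difference: 1:50 AM − 3:30 = 10:20 PM on Nov 7 in Greywater.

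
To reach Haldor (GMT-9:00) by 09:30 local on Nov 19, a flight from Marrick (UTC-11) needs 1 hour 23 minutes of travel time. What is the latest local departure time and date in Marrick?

06:07 on November 19

Target arrival in UTC: 09:30 + 9:00 = 18:30 on Nov 19.
Subtract 1 hour and 23 minutes → departure 17:07 UTC on Nov 19.
Marrick is UTC−11:00: 17:07 − 11:00 = 06:07 on Nov 19.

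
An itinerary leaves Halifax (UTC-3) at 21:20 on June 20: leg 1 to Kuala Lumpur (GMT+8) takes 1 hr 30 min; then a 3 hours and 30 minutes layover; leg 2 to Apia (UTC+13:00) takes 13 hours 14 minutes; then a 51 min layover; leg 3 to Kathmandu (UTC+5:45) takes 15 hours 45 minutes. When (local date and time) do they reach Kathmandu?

16:55 on June 22

Convert departure to UTC: 21:20 + 3:00 = 00:20 UTC on Jun 21.
Add 1 hour and 30 minutes leg 1 → 01:50 UTC.
Add 3 hours 30 minutes layover in Kuala Lumpur → 05:20 UTC.
Add 13 hours and 14 minutes leg 2 → 18:34 UTC.
Add 51 minutes layover in Apia → 19:25 UTC.
Add 15 hours and 45 minutes leg 3 → 11:10 UTC (Jun 22).
Kathmandu is UTC+5:45, so local arrival = 11:10 + 5:45 = 16:55 on Jun 22.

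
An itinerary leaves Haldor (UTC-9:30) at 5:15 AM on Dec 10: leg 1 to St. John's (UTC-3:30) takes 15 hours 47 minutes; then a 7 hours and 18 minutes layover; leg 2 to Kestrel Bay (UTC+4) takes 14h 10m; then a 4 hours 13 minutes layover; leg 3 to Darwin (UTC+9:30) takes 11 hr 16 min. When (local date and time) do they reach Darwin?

4:59 AM on December 13

Convert departure to UTC: 5:15 AM + 9:30 = 2:45 PM UTC on Dec 10.
Add 15 hours 47 minutes leg 1 → 6:32 AM UTC (Dec 11).
Add 7 hours and 18 minutes layover in St. John's → 1:50 PM UTC.
Add 14 hours and 10 minutes leg 2 → 4:00 AM UTC (Dec 12).
Add 4 hours 13 minutes layover in Kestrel Bay → 8:13 AM UTC.
Add 11 hours and 16 minutes leg 3 → 7:29 PM UTC.
Darwin is UTC+9:30, so local arrival = 7:29 PM + 9:30 = 4:59 AM on Dec 13.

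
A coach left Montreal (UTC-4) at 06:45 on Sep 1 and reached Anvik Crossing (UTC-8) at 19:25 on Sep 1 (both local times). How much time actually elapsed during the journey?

Anvik Crossing is 4:00 behind Montreal.
Clock-face elapsed time (ignoring zones) is 12 hours 40 minutes.
Actual elapsed = 12 hours 40 minutes + 4:00 = 16 hours 40 minutes.

16 hours 40 minutes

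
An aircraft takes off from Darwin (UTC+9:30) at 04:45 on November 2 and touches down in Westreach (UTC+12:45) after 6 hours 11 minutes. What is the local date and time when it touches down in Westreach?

Convert departure to UTC: 04:45 − 9:30 = 19:15 UTC on Nov 1.
Add 6 hours 11 minutes travel time → 01:26 UTC (Nov 2).
Westreach is UTC+12:45, so local arrival = 01:26 + 12:45 = 14:11 on Nov 2.

14:11 on Nov 2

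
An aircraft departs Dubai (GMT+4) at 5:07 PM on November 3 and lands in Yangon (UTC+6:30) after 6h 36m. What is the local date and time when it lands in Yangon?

Convert departure to UTC: 5:07 PM − 4:00 = 1:07 PM UTC on Nov 3.
Add 6 hours and 36 minutes travel time → 7:43 PM UTC.
Yangon is UTC+6:30, so local arrival = 7:43 PM + 6:30 = 2:13 AM on Nov 4.

2:13 AM on November 4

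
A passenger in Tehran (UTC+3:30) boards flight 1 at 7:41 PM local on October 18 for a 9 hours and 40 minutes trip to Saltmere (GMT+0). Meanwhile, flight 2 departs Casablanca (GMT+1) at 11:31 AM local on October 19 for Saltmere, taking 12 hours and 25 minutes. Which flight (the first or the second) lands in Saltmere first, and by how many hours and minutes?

the first, by 21 hours 5 minutes

Flight 1 in UTC: 7:41 PM − 3:30 = 4:11 PM on Oct 18.
+9 hours and 40 minutes → arrive 1:51 AM UTC on Oct 19.
Flight 2 in UTC: 11:31 AM − 1:00 = 10:31 AM on Oct 19.
+12 hours 25 minutes → arrive 10:56 PM UTC on Oct 19.
Flight 1 lands earlier by 21 hours 5 minutes.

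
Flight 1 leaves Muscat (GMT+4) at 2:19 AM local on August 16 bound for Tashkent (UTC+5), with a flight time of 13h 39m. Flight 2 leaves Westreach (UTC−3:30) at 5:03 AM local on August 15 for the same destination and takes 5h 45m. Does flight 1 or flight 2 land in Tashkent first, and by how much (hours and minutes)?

Flight 1 in UTC: 2:19 AM − 4:00 = 10:19 PM on Aug 15.
+13 hours 39 minutes → arrive 11:58 AM UTC on Aug 16.
Flight 2 in UTC: 5:03 AM + 3:30 = 8:33 AM on Aug 15.
+5 hours 45 minutes → arrive 2:18 PM UTC on Aug 15.
Flight 2 lands earlier by 21 hours 40 minutes.

the second, by 21 hours 40 minutes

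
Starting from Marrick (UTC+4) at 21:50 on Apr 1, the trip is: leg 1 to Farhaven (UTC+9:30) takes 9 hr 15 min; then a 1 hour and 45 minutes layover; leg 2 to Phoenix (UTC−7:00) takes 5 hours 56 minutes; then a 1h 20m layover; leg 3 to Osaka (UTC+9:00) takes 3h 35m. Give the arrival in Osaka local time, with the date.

Convert departure to UTC: 21:50 − 4:00 = 17:50 UTC on Apr 1.
Add 9 hours 15 minutes leg 1 → 03:05 UTC (Apr 2).
Add 1 hour and 45 minutes layover in Farhaven → 04:50 UTC.
Add 5 hours 56 minutes leg 2 → 10:46 UTC.
Add 1 hour and 20 minutes layover in Phoenix → 12:06 UTC.
Add 3 hours and 35 minutes leg 3 → 15:41 UTC.
Osaka is UTC+9:00, so local arrival = 15:41 + 9:00 = 00:41 on Apr 3.

00:41 on April 3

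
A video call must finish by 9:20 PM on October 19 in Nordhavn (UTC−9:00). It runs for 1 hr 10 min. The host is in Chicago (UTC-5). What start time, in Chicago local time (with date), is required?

Target end time in UTC: 9:20 PM + 9:00 = 6:20 AM on Oct 20.
Subtract 1 hour 10 minutes → start 5:10 AM UTC on Oct 20.
Chicago is UTC−5:00: 5:10 AM − 5:00 = 12:10 AM on Oct 20.

12:10 AM on October 20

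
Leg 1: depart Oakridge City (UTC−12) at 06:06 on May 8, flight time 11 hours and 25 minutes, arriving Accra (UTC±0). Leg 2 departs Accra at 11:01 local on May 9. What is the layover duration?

5 hours 30 minutes

Convert departure to UTC: 06:06 + 12:00 = 18:06 UTC on May 8.
Add 11 hours 25 minutes flight time → 05:31 UTC (May 9).
Accra is UTC+0, so local arrival is the same: 05:31 on May 9.
Layover = 11:01 − 05:31 = 5 hours 30 minutes.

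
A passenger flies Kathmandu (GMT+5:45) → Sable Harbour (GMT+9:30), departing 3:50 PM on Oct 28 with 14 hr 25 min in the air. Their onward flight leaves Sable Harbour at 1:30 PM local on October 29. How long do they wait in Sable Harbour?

3 hours 30 minutes

Convert departure to UTC: 3:50 PM − 5:45 = 10:05 AM UTC on Oct 28.
Add 14 hours 25 minutes flight time → 12:30 AM UTC (Oct 29).
Sable Harbour is UTC+9:30, so local arrival = 12:30 AM + 9:30 = 10:00 AM on Oct 29.
Layover = 1:30 PM − 10:00 AM = 3 hours 30 minutes.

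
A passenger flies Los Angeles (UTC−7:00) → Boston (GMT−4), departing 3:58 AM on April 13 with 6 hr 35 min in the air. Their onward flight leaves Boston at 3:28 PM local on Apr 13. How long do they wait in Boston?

Convert departure to UTC: 3:58 AM + 7:00 = 10:58 AM UTC on Apr 13.
Add 6 hours and 35 minutes flight time → 5:33 PM UTC.
Boston is UTC−4:00, so local arrival = 5:33 PM − 4:00 = 1:33 PM on Apr 13.
Layover = 3:28 PM − 1:33 PM = 1 hour 55 minutes.

1 hour 55 minutes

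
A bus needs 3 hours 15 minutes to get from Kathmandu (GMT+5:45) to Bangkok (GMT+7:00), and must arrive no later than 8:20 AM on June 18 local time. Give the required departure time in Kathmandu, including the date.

Target arrival in UTC: 8:20 AM − 7:00 = 1:20 AM on Jun 18.
Subtract 3 hours and 15 minutes → departure 10:05 PM UTC on Jun 17.
Kathmandu is UTC+5:45: 10:05 PM + 5:45 = 3:50 AM on Jun 18.

3:50 AM on Jun 18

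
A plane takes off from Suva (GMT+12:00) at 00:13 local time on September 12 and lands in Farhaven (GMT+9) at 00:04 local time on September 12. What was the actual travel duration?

2 hours 51 minutes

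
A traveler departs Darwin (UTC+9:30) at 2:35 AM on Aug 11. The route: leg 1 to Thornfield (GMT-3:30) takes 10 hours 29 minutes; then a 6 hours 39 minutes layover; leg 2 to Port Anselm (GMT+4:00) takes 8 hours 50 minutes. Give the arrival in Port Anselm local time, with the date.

Convert departure to UTC: 2:35 AM − 9:30 = 5:05 PM UTC on Aug 10.
Add 10 hours 29 minutes leg 1 → 3:34 AM UTC (Aug 11).
Add 6 hours and 39 minutes layover in Thornfield → 10:13 AM UTC.
Add 8 hours and 50 minutes leg 2 → 7:03 PM UTC.
Port Anselm is UTC+4:00, so local arrival = 7:03 PM + 4:00 = 11:03 PM on Aug 11.

11:03 PM on August 11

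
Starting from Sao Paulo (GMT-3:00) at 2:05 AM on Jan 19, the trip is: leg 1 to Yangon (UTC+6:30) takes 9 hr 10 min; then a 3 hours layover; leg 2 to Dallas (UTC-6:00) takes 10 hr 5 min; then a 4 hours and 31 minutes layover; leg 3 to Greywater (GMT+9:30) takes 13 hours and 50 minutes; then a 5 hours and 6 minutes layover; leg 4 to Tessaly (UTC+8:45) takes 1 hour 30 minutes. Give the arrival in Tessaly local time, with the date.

1:02 PM on Jan 21

Convert departure to UTC: 2:05 AM + 3:00 = 5:05 AM UTC on Jan 19.
Add 9 hours 10 minutes leg 1 → 2:15 PM UTC.
Add 3 hours layover in Yangon → 5:15 PM UTC.
Add 10 hours 5 minutes leg 2 → 3:20 AM UTC (Jan 20).
Add 4 hours 31 minutes layover in Dallas → 7:51 AM UTC.
Add 13 hours 50 minutes leg 3 → 9:41 PM UTC.
Add 5 hours 6 minutes layover in Greywater → 2:47 AM UTC (Jan 21).
Add 1 hour and 30 minutes leg 4 → 4:17 AM UTC.
Tessaly is UTC+8:45, so local arrival = 4:17 AM + 8:45 = 1:02 PM on Jan 21.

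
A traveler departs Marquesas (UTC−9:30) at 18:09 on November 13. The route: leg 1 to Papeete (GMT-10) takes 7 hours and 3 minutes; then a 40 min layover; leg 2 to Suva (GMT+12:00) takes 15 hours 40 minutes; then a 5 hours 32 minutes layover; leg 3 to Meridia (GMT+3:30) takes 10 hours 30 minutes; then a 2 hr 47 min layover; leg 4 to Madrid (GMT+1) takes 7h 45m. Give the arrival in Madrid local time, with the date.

Convert departure to UTC: 18:09 + 9:30 = 03:39 UTC on Nov 14.
Add 7 hours 3 minutes leg 1 → 10:42 UTC.
Add 40 minutes layover in Papeete → 11:22 UTC.
Add 15 hours and 40 minutes leg 2 → 03:02 UTC (Nov 15).
Add 5 hours and 32 minutes layover in Suva → 08:34 UTC.
Add 10 hours and 30 minutes leg 3 → 19:04 UTC.
Add 2 hours 47 minutes layover in Meridia → 21:51 UTC.
Add 7 hours 45 minutes leg 4 → 05:36 UTC (Nov 16).
Madrid is UTC+1:00, so local arrival = 05:36 + 1:00 = 06:36 on Nov 16.

06:36 on November 16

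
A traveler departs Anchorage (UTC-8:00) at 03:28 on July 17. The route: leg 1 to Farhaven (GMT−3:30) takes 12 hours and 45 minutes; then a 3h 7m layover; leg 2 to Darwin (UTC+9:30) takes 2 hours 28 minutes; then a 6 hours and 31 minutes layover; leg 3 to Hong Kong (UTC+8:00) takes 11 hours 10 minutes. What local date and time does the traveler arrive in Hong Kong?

07:29 on July 19

Convert departure to UTC: 03:28 + 8:00 = 11:28 UTC on Jul 17.
Add 12 hours and 45 minutes leg 1 → 00:13 UTC (Jul 18).
Add 3 hours 7 minutes layover in Farhaven → 03:20 UTC.
Add 2 hours 28 minutes leg 2 → 05:48 UTC.
Add 6 hours 31 minutes layover in Darwin → 12:19 UTC.
Add 11 hours 10 minutes leg 3 → 23:29 UTC.
Hong Kong is UTC+8:00, so local arrival = 23:29 + 8:00 = 07:29 on Jul 19.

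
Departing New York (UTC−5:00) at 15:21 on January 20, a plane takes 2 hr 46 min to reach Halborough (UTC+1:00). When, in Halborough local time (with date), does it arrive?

Convert departure to UTC: 15:21 + 5:00 = 20:21 UTC on Jan 20.
Add 2 hours 46 minutes travel time → 23:07 UTC.
Halborough is UTC+1:00, so local arrival = 23:07 + 1:00 = 00:07 on Jan 21.

00:07 on January 21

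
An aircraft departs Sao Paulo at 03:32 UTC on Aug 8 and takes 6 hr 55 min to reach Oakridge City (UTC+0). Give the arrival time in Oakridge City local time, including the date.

Departure is given in UTC: 03:32 on Aug 8.
Add 6 hours and 55 minutes → 10:27 UTC.
Oakridge City is UTC+0, so local arrival is 10:27 on Aug 8.

10:27 on August 8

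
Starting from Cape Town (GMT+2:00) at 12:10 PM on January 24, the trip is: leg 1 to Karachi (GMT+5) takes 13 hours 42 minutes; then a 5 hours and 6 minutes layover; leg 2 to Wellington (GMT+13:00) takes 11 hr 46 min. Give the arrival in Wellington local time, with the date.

5:44 AM on Jan 26

Convert departure to UTC: 12:10 PM − 2:00 = 10:10 AM UTC on Jan 24.
Add 13 hours 42 minutes leg 1 → 11:52 PM UTC.
Add 5 hours and 6 minutes layover in Karachi → 4:58 AM UTC (Jan 25).
Add 11 hours 46 minutes leg 2 → 4:44 PM UTC.
Wellington is UTC+13:00, so local arrival = 4:44 PM + 13:00 = 5:44 AM on Jan 26.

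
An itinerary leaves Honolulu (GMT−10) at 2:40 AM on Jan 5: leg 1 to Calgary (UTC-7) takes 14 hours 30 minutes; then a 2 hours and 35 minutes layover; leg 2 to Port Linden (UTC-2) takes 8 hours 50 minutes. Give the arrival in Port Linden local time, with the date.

12:35 PM on January 6

Convert departure to UTC: 2:40 AM + 10:00 = 12:40 PM UTC on Jan 5.
Add 14 hours 30 minutes leg 1 → 3:10 AM UTC (Jan 6).
Add 2 hours and 35 minutes layover in Calgary → 5:45 AM UTC.
Add 8 hours and 50 minutes leg 2 → 2:35 PM UTC.
Port Linden is UTC−2:00, so local arrival = 2:35 PM − 2:00 = 12:35 PM on Jan 6.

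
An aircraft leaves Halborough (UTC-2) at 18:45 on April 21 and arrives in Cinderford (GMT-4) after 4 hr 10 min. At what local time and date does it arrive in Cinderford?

Convert departure to UTC: 18:45 + 2:00 = 20:45 UTC on Apr 21.
Add 4 hours 10 minutes travel time → 00:55 UTC (Apr 22).
Cinderford is UTC−4:00, so local arrival = 00:55 − 4:00 = 20:55 on Apr 21.

20:55 on Apr 21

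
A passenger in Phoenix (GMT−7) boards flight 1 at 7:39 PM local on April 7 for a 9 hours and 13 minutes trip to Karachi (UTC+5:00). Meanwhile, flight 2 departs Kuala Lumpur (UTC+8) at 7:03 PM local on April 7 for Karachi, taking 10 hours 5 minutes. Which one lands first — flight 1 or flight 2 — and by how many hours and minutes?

the second, by 14 hours 44 minutes

Flight 1 in UTC: 7:39 PM + 7:00 = 2:39 AM on Apr 8.
+9 hours and 13 minutes → arrive 11:52 AM UTC on Apr 8.
Flight 2 in UTC: 7:03 PM − 8:00 = 11:03 AM on Apr 7.
+10 hours and 5 minutes → arrive 9:08 PM UTC on Apr 7.
Flight 2 lands earlier by 14 hours 44 minutes.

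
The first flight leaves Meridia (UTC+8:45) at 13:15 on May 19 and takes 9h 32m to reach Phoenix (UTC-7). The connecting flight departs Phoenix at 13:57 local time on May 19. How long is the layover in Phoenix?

6 hours 55 minutes

Convert departure to UTC: 13:15 − 8:45 = 04:30 UTC on May 19.
Add 9 hours 32 minutes flight time → 14:02 UTC.
Phoenix is UTC−7:00, so local arrival = 14:02 − 7:00 = 07:02 on May 19.
Layover = 13:57 − 07:02 = 6 hours 55 minutes.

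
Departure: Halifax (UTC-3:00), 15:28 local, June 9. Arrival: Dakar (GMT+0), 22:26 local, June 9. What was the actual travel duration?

Dakar is 3:00 ahead of Halifax.
Clock-face elapsed time (ignoring zones) is 6 hours 58 minutes.
Actual elapsed = 6 hours 58 minutes − 3:00 = 3 hours 58 minutes.

3 hours 58 minutes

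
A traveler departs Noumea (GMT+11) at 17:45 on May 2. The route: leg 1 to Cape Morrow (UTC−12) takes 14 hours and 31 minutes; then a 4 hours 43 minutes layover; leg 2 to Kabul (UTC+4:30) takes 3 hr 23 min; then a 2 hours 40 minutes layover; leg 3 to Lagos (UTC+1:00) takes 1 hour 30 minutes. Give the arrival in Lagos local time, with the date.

10:32 on May 3

Convert departure to UTC: 17:45 − 11:00 = 06:45 UTC on May 2.
Add 14 hours and 31 minutes leg 1 → 21:16 UTC.
Add 4 hours 43 minutes layover in Cape Morrow → 01:59 UTC (May 3).
Add 3 hours 23 minutes leg 2 → 05:22 UTC.
Add 2 hours 40 minutes layover in Kabul → 08:02 UTC.
Add 1 hour 30 minutes leg 3 → 09:32 UTC.
Lagos is UTC+1:00, so local arrival = 09:32 + 1:00 = 10:32 on May 3.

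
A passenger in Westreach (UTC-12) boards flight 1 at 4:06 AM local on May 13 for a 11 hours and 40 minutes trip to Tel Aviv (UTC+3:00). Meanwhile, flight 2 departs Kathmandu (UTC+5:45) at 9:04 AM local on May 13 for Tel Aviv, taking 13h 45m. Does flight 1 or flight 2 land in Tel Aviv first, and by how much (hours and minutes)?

Flight 1 in UTC: 4:06 AM + 12:00 = 4:06 PM on May 13.
+11 hours and 40 minutes → arrive 3:46 AM UTC on May 14.
Flight 2 in UTC: 9:04 AM − 5:45 = 3:19 AM on May 13.
+13 hours 45 minutes → arrive 5:04 PM UTC on May 13.
Flight 2 lands earlier by 10 hours 42 minutes.

the second, by 10 hours 42 minutes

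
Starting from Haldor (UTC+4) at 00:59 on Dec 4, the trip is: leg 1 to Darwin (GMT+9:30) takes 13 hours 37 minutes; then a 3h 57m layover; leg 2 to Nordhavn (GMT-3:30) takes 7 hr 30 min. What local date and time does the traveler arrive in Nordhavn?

Convert departure to UTC: 00:59 − 4:00 = 20:59 UTC on Dec 3.
Add 13 hours 37 minutes leg 1 → 10:36 UTC (Dec 4).
Add 3 hours and 57 minutes layover in Darwin → 14:33 UTC.
Add 7 hours 30 minutes leg 2 → 22:03 UTC.
Nordhavn is UTC−3:30, so local arrival = 22:03 − 3:30 = 18:33 on Dec 4.

18:33 on December 4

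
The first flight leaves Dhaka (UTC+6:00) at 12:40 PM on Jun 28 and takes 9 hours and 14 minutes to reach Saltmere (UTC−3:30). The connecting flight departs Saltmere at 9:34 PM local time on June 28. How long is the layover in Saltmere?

Convert departure to UTC: 12:40 PM − 6:00 = 6:40 AM UTC on Jun 28.
Add 9 hours 14 minutes flight time → 3:54 PM UTC.
Saltmere is UTC−3:30, so local arrival = 3:54 PM − 3:30 = 12:24 PM on Jun 28.
Layover = 9:34 PM − 12:24 PM = 9 hours 10 minutes.

9 hours 10 minutes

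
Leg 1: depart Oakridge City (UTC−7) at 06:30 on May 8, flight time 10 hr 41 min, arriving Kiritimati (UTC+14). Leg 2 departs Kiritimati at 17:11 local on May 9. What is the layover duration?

3 hours

Convert departure to UTC: 06:30 + 7:00 = 13:30 UTC on May 8.
Add 10 hours and 41 minutes flight time → 00:11 UTC (May 9).
Kiritimati is UTC+14:00, so local arrival = 00:11 + 14:00 = 14:11 on May 9.
Layover = 17:11 − 14:11 = 3 hours.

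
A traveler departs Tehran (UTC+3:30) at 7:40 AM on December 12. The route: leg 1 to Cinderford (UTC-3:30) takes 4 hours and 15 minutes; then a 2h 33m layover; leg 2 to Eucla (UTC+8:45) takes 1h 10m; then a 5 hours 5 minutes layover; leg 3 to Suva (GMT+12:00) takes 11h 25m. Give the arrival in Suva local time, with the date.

Convert departure to UTC: 7:40 AM − 3:30 = 4:10 AM UTC on Dec 12.
Add 4 hours 15 minutes leg 1 → 8:25 AM UTC.
Add 2 hours 33 minutes layover in Cinderford → 10:58 AM UTC.
Add 1 hour 10 minutes leg 2 → 12:08 PM UTC.
Add 5 hours and 5 minutes layover in Eucla → 5:13 PM UTC.
Add 11 hours and 25 minutes leg 3 → 4:38 AM UTC (Dec 13).
Suva is UTC+12:00, so local arrival = 4:38 AM + 12:00 = 4:38 PM on Dec 13.

4:38 PM on Dec 13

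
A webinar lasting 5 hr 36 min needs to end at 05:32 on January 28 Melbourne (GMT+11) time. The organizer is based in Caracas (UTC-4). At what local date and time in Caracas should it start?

Target end time in UTC: 05:32 − 11:00 = 18:32 on Jan 27.
Subtract 5 hours and 36 minutes → start 12:56 UTC on Jan 27.
Caracas is UTC−4:00: 12:56 − 4:00 = 08:56 on Jan 27.

08:56 on January 27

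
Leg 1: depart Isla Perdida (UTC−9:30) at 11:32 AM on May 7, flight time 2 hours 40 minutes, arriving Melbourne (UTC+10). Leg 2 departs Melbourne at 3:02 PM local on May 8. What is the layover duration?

5 hours 20 minutes

Convert departure to UTC: 11:32 AM + 9:30 = 9:02 PM UTC on May 7.
Add 2 hours and 40 minutes flight time → 11:42 PM UTC.
Melbourne is UTC+10:00, so local arrival = 11:42 PM + 10:00 = 9:42 AM on May 8.
Layover = 3:02 PM − 9:42 AM = 5 hours 20 minutes.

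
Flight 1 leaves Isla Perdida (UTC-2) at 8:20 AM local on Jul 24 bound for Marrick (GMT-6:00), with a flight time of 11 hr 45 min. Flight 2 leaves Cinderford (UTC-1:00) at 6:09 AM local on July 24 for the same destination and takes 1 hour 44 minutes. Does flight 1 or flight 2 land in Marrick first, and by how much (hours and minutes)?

the second, by 13 hours 12 minutes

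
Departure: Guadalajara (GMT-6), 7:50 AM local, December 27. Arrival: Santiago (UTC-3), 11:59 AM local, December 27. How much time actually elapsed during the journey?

Departure in UTC: 7:50 AM + 6:00 = 1:50 PM on Dec 27.
Arrival in UTC: 11:59 AM + 3:00 = 2:59 PM on Dec 27.
Elapsed = 2:59 PM − 1:50 PM = 1 hour 9 minutes.

1 hour 9 minutes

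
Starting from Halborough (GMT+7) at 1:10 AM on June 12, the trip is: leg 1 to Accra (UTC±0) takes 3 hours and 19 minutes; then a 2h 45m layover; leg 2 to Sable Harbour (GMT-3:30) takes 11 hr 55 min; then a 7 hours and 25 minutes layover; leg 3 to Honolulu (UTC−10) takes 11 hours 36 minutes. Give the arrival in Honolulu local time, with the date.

9:10 PM on June 12

Convert departure to UTC: 1:10 AM − 7:00 = 6:10 PM UTC on Jun 11.
Add 3 hours 19 minutes leg 1 → 9:29 PM UTC.
Add 2 hours and 45 minutes layover in Accra → 12:14 AM UTC (Jun 12).
Add 11 hours and 55 minutes leg 2 → 12:09 PM UTC.
Add 7 hours and 25 minutes layover in Sable Harbour → 7:34 PM UTC.
Add 11 hours 36 minutes leg 3 → 7:10 AM UTC (Jun 13).
Honolulu is UTC−10:00, so local arrival = 7:10 AM − 10:00 = 9:10 PM on Jun 12.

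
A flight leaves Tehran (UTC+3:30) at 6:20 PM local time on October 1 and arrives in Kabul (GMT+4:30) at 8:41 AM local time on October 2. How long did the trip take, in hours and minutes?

13 hours 21 minutes

Departure in UTC: 6:20 PM − 3:30 = 2:50 PM on Oct 1.
Arrival in UTC: 8:41 AM − 4:30 = 4:11 AM on Oct 2.
Elapsed = 4:11 AM − 2:50 PM (+1 day) = 13 hours 21 minutes.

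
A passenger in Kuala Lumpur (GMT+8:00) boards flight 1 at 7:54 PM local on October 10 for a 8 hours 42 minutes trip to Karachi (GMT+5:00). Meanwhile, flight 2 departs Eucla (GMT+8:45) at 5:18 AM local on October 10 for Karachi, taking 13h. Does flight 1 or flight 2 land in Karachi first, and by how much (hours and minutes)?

the second, by 11 hours 3 minutes

Flight 1 in UTC: 7:54 PM − 8:00 = 11:54 AM on Oct 10.
+8 hours 42 minutes → arrive 8:36 PM UTC on Oct 10.
Flight 2 in UTC: 5:18 AM − 8:45 = 8:33 PM on Oct 9.
+13 hours → arrive 9:33 AM UTC on Oct 10.
Flight 2 lands earlier by 11 hours 3 minutes.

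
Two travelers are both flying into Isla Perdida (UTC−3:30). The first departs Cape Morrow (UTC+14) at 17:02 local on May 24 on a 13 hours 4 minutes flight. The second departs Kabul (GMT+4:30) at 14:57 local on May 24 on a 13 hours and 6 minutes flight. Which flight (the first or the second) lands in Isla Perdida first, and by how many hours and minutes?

Flight 1 in UTC: 17:02 − 14:00 = 03:02 on May 24.
+13 hours 4 minutes → arrive 16:06 UTC on May 24.
Flight 2 in UTC: 14:57 − 4:30 = 10:27 on May 24.
+13 hours and 6 minutes → arrive 23:33 UTC on May 24.
Flight 1 lands earlier by 7 hours 27 minutes.

the first, by 7 hours 27 minutes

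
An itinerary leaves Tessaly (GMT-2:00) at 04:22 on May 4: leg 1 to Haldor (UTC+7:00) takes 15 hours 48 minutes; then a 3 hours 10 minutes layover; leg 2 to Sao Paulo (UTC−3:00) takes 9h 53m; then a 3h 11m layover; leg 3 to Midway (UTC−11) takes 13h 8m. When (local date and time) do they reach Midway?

16:32 on May 5

Convert departure to UTC: 04:22 + 2:00 = 06:22 UTC on May 4.
Add 15 hours and 48 minutes leg 1 → 22:10 UTC.
Add 3 hours 10 minutes layover in Haldor → 01:20 UTC (May 5).
Add 9 hours 53 minutes leg 2 → 11:13 UTC.
Add 3 hours and 11 minutes layover in Sao Paulo → 14:24 UTC.
Add 13 hours 8 minutes leg 3 → 03:32 UTC (May 6).
Midway is UTC−11:00, so local arrival = 03:32 − 11:00 = 16:32 on May 5.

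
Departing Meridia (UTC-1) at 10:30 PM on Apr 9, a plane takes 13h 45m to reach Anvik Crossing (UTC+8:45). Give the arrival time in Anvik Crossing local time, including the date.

10:00 PM on Apr 10

Convert departure to UTC: 10:30 PM + 1:00 = 11:30 PM UTC on Apr 9.
Add 13 hours 45 minutes travel time → 1:15 PM UTC (Apr 10).
Anvik Crossing is UTC+8:45, so local arrival = 1:15 PM + 8:45 = 10:00 PM on Apr 10.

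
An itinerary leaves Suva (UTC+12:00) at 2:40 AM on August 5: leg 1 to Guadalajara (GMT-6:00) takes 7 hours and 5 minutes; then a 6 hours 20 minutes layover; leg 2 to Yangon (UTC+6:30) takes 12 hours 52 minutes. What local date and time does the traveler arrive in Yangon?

11:27 PM on August 5

Convert departure to UTC: 2:40 AM − 12:00 = 2:40 PM UTC on Aug 4.
Add 7 hours 5 minutes leg 1 → 9:45 PM UTC.
Add 6 hours and 20 minutes layover in Guadalajara → 4:05 AM UTC (Aug 5).
Add 12 hours 52 minutes leg 2 → 4:57 PM UTC.
Yangon is UTC+6:30, so local arrival = 4:57 PM + 6:30 = 11:27 PM on Aug 5.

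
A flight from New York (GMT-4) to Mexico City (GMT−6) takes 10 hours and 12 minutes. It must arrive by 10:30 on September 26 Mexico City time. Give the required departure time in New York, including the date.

Target arrival in UTC: 10:30 + 6:00 = 16:30 on Sep 26.
Subtract 10 hours 12 minutes → departure 06:18 UTC on Sep 26.
New York is UTC−4:00: 06:18 − 4:00 = 02:18 on Sep 26.

02:18 on Sep 26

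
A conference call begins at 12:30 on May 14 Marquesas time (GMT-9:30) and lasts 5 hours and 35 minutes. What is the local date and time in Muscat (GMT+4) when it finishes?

Convert start to UTC: 12:30 + 9:30 = 22:00 UTC on May 14.
Add 5 hours 35 minutes duration → 03:35 UTC (May 15).
Muscat is UTC+4:00, so local end time = 03:35 + 4:00 = 07:35 on May 15.

07:35 on May 15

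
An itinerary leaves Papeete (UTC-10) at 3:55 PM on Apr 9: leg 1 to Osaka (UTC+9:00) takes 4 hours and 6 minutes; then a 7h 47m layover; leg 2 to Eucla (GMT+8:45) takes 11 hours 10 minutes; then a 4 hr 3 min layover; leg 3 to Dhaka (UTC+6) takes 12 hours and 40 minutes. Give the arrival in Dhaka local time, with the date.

11:41 PM on Apr 11

Convert departure to UTC: 3:55 PM + 10:00 = 1:55 AM UTC on Apr 10.
Add 4 hours 6 minutes leg 1 → 6:01 AM UTC.
Add 7 hours and 47 minutes layover in Osaka → 1:48 PM UTC.
Add 11 hours 10 minutes leg 2 → 12:58 AM UTC (Apr 11).
Add 4 hours 3 minutes layover in Eucla → 5:01 AM UTC.
Add 12 hours and 40 minutes leg 3 → 5:41 PM UTC.
Dhaka is UTC+6:00, so local arrival = 5:41 PM + 6:00 = 11:41 PM on Apr 11.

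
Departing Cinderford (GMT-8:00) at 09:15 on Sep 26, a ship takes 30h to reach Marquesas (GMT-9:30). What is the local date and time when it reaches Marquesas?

13:45 on Sep 27

Convert departure to UTC: 09:15 + 8:00 = 17:15 UTC on Sep 26.
Add 30 hours travel time → 23:15 UTC (Sep 27).
Marquesas is UTC−9:30, so local arrival = 23:15 − 9:30 = 13:45 on Sep 27.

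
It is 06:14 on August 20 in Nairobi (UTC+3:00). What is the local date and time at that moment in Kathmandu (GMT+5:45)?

08:59 on August 20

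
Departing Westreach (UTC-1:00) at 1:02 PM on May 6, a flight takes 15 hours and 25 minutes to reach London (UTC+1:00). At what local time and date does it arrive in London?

Convert departure to UTC: 1:02 PM + 1:00 = 2:02 PM UTC on May 6.
Add 15 hours and 25 minutes travel time → 5:27 AM UTC (May 7).
London is UTC+1:00, so local arrival = 5:27 AM + 1:00 = 6:27 AM on May 7.

6:27 AM on May 7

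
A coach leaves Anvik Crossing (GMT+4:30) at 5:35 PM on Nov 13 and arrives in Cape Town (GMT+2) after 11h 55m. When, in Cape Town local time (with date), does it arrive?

3:00 AM on Nov 14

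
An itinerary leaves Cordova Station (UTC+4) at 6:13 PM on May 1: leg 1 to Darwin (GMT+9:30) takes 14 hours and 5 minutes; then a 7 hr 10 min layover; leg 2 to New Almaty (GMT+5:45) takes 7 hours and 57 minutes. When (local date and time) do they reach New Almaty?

Convert departure to UTC: 6:13 PM − 4:00 = 2:13 PM UTC on May 1.
Add 14 hours 5 minutes leg 1 → 4:18 AM UTC (May 2).
Add 7 hours 10 minutes layover in Darwin → 11:28 AM UTC.
Add 7 hours 57 minutes leg 2 → 7:25 PM UTC.
New Almaty is UTC+5:45, so local arrival = 7:25 PM + 5:45 = 1:10 AM on May 3.

1:10 AM on May 3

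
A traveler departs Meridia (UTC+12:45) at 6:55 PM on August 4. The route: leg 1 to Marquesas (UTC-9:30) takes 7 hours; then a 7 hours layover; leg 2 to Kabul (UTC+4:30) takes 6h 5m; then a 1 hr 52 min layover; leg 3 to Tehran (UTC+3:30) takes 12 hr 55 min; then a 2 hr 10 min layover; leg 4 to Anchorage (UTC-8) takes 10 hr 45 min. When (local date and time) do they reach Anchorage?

9:57 PM on Aug 5

Convert departure to UTC: 6:55 PM − 12:45 = 6:10 AM UTC on Aug 4.
Add 7 hours leg 1 → 1:10 PM UTC.
Add 7 hours layover in Marquesas → 8:10 PM UTC.
Add 6 hours 5 minutes leg 2 → 2:15 AM UTC (Aug 5).
Add 1 hour and 52 minutes layover in Kabul → 4:07 AM UTC.
Add 12 hours and 55 minutes leg 3 → 5:02 PM UTC.
Add 2 hours 10 minutes layover in Tehran → 7:12 PM UTC.
Add 10 hours and 45 minutes leg 4 → 5:57 AM UTC (Aug 6).
Anchorage is UTC−8:00, so local arrival = 5:57 AM − 8:00 = 9:57 PM on Aug 5.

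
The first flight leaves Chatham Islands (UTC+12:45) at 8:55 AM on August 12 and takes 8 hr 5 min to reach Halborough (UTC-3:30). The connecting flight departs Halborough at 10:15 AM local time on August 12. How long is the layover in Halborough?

9 hours 30 minutes

Convert departure to UTC: 8:55 AM − 12:45 = 8:10 PM UTC on Aug 11.
Add 8 hours 5 minutes flight time → 4:15 AM UTC (Aug 12).
Halborough is UTC−3:30, so local arrival = 4:15 AM − 3:30 = 12:45 AM on Aug 12.
Layover = 10:15 AM − 12:45 AM = 9 hours 30 minutes.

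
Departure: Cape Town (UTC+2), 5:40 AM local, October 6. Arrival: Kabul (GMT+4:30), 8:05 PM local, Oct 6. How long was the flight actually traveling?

11 hours 55 minutes

Departure in UTC: 5:40 AM − 2:00 = 3:40 AM on Oct 6.
Arrival in UTC: 8:05 PM − 4:30 = 3:35 PM on Oct 6.
Elapsed = 3:35 PM − 3:40 AM = 11 hours 55 minutes.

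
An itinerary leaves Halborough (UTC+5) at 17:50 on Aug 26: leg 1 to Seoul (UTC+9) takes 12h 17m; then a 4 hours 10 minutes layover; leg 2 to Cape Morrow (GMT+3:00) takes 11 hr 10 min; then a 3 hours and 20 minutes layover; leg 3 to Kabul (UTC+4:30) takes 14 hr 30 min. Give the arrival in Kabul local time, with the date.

14:47 on August 28

Convert departure to UTC: 17:50 − 5:00 = 12:50 UTC on Aug 26.
Add 12 hours 17 minutes leg 1 → 01:07 UTC (Aug 27).
Add 4 hours 10 minutes layover in Seoul → 05:17 UTC.
Add 11 hours and 10 minutes leg 2 → 16:27 UTC.
Add 3 hours and 20 minutes layover in Cape Morrow → 19:47 UTC.
Add 14 hours and 30 minutes leg 3 → 10:17 UTC (Aug 28).
Kabul is UTC+4:30, so local arrival = 10:17 + 4:30 = 14:47 on Aug 28.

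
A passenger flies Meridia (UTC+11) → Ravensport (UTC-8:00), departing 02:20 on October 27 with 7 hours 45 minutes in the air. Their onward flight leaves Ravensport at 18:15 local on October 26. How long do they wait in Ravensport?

3 hours 10 minutes

Convert departure to UTC: 02:20 − 11:00 = 15:20 UTC on Oct 26.
Add 7 hours and 45 minutes flight time → 23:05 UTC.
Ravensport is UTC−8:00, so local arrival = 23:05 − 8:00 = 15:05 on Oct 26.
Layover = 18:15 − 15:05 = 3 hours 10 minutes.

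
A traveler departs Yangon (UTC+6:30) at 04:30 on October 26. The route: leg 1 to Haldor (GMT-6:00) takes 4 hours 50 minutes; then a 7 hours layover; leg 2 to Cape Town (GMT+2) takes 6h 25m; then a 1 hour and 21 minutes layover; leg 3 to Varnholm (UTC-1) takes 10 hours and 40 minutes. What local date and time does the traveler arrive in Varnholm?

Convert departure to UTC: 04:30 − 6:30 = 22:00 UTC on Oct 25.
Add 4 hours 50 minutes leg 1 → 02:50 UTC (Oct 26).
Add 7 hours layover in Haldor → 09:50 UTC.
Add 6 hours 25 minutes leg 2 → 16:15 UTC.
Add 1 hour 21 minutes layover in Cape Town → 17:36 UTC.
Add 10 hours 40 minutes leg 3 → 04:16 UTC (Oct 27).
Varnholm is UTC−1:00, so local arrival = 04:16 − 1:00 = 03:16 on Oct 27.

03:16 on October 27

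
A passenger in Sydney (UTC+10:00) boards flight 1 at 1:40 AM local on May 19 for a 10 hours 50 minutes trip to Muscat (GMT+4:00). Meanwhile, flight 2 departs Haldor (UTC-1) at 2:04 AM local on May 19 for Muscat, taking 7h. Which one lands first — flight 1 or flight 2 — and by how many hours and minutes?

Flight 1 in UTC: 1:40 AM − 10:00 = 3:40 PM on May 18.
+10 hours 50 minutes → arrive 2:30 AM UTC on May 19.
Flight 2 in UTC: 2:04 AM + 1:00 = 3:04 AM on May 19.
+7 hours → arrive 10:04 AM UTC on May 19.
Flight 1 lands earlier by 7 hours 34 minutes.

the first, by 7 hours 34 minutes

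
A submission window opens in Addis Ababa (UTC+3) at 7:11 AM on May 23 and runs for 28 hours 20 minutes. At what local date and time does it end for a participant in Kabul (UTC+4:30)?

1:01 PM on May 24

Convert start to UTC: 7:11 AM − 3:00 = 4:11 AM UTC on May 23.
Add 28 hours and 20 minutes duration → 8:31 AM UTC (May 24).
Kabul is UTC+4:30, so local end time = 8:31 AM + 4:30 = 1:01 PM on May 24.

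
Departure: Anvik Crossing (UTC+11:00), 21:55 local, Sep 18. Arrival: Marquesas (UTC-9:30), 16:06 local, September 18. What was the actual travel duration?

Marquesas is 20:30 behind Anvik Crossing.
Clock-face elapsed time (ignoring zones) is −5 hours 49 minutes.
Actual elapsed = −5 hours 49 minutes + 20:30 = 14 hours 41 minutes.

14 hours 41 minutes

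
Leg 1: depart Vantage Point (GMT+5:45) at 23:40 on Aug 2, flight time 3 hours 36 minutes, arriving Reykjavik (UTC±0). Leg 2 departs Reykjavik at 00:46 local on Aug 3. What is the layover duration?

3 hours 15 minutes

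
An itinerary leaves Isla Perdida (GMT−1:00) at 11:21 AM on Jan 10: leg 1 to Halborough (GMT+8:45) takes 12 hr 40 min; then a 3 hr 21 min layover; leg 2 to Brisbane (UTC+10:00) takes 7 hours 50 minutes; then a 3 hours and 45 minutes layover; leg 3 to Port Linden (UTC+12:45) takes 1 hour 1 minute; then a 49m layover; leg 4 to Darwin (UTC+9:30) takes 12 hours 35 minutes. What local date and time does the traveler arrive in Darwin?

3:52 PM on January 12

Convert departure to UTC: 11:21 AM + 1:00 = 12:21 PM UTC on Jan 10.
Add 12 hours and 40 minutes leg 1 → 1:01 AM UTC (Jan 11).
Add 3 hours and 21 minutes layover in Halborough → 4:22 AM UTC.
Add 7 hours 50 minutes leg 2 → 12:12 PM UTC.
Add 3 hours and 45 minutes layover in Brisbane → 3:57 PM UTC.
Add 1 hour 1 minute leg 3 → 4:58 PM UTC.
Add 49 minutes layover in Port Linden → 5:47 PM UTC.
Add 12 hours 35 minutes leg 4 → 6:22 AM UTC (Jan 12).
Darwin is UTC+9:30, so local arrival = 6:22 AM + 9:30 = 3:52 PM on Jan 12.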